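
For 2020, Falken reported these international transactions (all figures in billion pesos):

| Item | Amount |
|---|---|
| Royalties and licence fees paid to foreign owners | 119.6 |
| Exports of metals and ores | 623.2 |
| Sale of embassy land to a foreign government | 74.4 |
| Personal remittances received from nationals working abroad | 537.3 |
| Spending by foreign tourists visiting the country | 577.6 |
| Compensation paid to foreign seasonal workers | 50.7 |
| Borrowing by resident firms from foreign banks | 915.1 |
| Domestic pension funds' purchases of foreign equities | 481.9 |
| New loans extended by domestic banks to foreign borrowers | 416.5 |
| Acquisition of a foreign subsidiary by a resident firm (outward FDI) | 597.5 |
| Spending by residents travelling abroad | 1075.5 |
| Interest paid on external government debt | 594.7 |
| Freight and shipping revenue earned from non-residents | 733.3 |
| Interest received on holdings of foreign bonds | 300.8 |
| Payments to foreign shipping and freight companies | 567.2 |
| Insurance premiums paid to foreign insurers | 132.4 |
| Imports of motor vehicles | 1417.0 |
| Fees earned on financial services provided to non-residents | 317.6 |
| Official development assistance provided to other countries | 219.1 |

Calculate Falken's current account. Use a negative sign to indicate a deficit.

-1086.4

Goods: -1417.0 + 623.2 = -793.8
Services: -119.6 + 577.6 + 317.6 - 132.4 + 733.3 - 567.2 - 1075.5 = -266.2
Primary income: -594.7 - 50.7 + 300.8 = -344.6
Secondary income: 537.3 - 219.1 = 318.2
Current account = (-793.8) + (-266.2) + (-344.6) + 318.2 = -1086.4
(Excluded from the current account — capital account: sale of embassy land to a foreign government 74.4; financial account: borrowing by resident firms from foreign banks 915.1, domestic pension funds' purchases of foreign equities 481.9, new loans extended by domestic banks to foreign borrowers 416.5, acquisition of a foreign subsidiary by a resident firm (outward FDI) 597.5.)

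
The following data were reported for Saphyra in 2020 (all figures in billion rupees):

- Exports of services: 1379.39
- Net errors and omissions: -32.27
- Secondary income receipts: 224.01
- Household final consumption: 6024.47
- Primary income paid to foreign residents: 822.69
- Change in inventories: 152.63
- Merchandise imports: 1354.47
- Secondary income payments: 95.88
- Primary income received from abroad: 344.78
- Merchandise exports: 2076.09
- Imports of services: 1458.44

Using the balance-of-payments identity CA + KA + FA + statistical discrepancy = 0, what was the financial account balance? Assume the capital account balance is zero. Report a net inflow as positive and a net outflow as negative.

-260.52

Goods balance = 2076.09 - 1354.47 = 721.62
Services balance = 1379.39 - 1458.44 = -79.05
Trade balance (goods + services) = 721.62 + (-79.05) = 642.57
Net primary income = 344.78 - 822.69 = -477.91
Net secondary income = 224.01 - 95.88 = 128.13
Current account = 642.57 + (-477.91) + 128.13 = 292.79
Financial account = -(292.79 + (-32.27)) = -260.52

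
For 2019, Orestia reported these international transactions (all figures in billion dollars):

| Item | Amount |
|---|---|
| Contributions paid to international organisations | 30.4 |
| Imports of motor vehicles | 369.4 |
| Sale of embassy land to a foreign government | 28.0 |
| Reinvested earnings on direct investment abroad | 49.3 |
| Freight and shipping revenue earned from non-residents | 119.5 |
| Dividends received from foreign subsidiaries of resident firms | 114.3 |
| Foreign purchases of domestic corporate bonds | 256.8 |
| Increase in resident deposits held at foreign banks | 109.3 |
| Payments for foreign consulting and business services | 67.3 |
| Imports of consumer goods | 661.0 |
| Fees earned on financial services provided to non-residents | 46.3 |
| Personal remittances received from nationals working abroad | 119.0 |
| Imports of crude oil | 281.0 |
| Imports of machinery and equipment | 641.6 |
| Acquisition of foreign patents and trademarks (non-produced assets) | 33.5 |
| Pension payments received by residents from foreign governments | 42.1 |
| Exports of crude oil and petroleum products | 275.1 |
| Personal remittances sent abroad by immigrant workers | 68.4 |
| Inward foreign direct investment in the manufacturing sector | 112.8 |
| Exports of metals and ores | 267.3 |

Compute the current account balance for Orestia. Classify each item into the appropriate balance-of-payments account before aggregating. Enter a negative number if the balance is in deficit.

Goods: 275.1 - 281.0 - 641.6 - 369.4 - 661.0 + 267.3 = -1410.6
Services: -67.3 + 46.3 + 119.5 = 98.5
Primary income: 49.3 + 114.3 = 163.6
Secondary income: -68.4 - 30.4 + 119.0 + 42.1 = 62.3
Current account = (-1410.6) + 98.5 + 163.6 + 62.3 = -1086.2
(Excluded from the current account — capital account: sale of embassy land to a foreign government 28.0, acquisition of foreign patents and trademarks (non-produced assets) 33.5; financial account: foreign purchases of domestic corporate bonds 256.8, increase in resident deposits held at foreign banks 109.3, inward foreign direct investment in the manufacturing sector 112.8.)

-1086.2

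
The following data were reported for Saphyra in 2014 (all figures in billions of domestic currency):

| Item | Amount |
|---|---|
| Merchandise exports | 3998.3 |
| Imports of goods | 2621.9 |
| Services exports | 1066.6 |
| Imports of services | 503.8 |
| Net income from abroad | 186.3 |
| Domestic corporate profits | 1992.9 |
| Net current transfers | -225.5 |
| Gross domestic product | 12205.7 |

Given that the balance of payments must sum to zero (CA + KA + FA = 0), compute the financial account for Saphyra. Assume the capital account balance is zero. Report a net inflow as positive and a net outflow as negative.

Goods balance = 3998.3 - 2621.9 = 1376.4
Services balance = 1066.6 - 503.8 = 562.8
Trade balance (goods + services) = 1376.4 + 562.8 = 1939.2
Net primary income = 186.3
Net secondary income = -225.5
Current account = 1939.2 + 186.3 + (-225.5) = 1900.0
Financial account = -(1900.0) = -1900.0

-1900.0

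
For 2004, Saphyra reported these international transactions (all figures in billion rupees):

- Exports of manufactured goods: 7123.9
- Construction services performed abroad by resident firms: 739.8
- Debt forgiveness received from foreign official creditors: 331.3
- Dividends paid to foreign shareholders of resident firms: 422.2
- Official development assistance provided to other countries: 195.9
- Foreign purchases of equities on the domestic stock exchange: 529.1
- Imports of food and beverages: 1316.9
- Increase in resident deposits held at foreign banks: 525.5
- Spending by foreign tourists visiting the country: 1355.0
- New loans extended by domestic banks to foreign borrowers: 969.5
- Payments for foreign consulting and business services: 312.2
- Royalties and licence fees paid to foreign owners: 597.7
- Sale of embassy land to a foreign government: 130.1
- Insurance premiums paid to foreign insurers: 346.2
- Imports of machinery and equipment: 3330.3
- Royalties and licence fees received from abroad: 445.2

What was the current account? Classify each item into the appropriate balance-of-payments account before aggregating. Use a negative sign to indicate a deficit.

3142.5

Goods: 7123.9 - 3330.3 - 1316.9 = 2476.7
Services: 739.8 + 445.2 - 597.7 + 1355.0 - 312.2 - 346.2 = 1283.9
Primary income: -422.2
Secondary income: -195.9
Current account = 2476.7 + 1283.9 + (-422.2) + (-195.9) = 3142.5
(Excluded from the current account — capital account: debt forgiveness received from foreign official creditors 331.3, sale of embassy land to a foreign government 130.1; financial account: foreign purchases of equities on the domestic stock exchange 529.1, increase in resident deposits held at foreign banks 525.5, new loans extended by domestic banks to foreign borrowers 969.5.)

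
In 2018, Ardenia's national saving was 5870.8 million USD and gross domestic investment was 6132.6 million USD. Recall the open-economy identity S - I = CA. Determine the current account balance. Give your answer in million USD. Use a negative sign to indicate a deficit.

S - I = CA (net lending to the rest of the world).
CA = S - I = 5870.8 - 6132.6 = -261.8

-261.8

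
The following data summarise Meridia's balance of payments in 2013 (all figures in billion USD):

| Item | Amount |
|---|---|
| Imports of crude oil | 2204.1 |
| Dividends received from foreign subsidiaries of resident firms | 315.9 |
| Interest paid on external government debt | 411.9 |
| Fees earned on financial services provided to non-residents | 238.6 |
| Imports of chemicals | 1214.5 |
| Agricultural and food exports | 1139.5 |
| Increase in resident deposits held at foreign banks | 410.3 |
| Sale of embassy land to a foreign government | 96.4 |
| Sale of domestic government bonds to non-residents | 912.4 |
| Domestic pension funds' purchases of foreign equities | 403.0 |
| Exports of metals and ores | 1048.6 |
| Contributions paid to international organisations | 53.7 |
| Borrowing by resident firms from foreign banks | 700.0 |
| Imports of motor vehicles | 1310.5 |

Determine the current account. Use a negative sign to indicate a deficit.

-2452.1

Goods: 1139.5 - 1214.5 + 1048.6 - 2204.1 - 1310.5 = -2541.0
Services: 238.6
Primary income: 315.9 - 411.9 = -96.0
Secondary income: -53.7
Current account = (-2541.0) + 238.6 + (-96.0) + (-53.7) = -2452.1
(Excluded from the current account — financial account: increase in resident deposits held at foreign banks 410.3, sale of domestic government bonds to non-residents 912.4, domestic pension funds' purchases of foreign equities 403.0, borrowing by resident firms from foreign banks 700.0; capital account: sale of embassy land to a foreign government 96.4.)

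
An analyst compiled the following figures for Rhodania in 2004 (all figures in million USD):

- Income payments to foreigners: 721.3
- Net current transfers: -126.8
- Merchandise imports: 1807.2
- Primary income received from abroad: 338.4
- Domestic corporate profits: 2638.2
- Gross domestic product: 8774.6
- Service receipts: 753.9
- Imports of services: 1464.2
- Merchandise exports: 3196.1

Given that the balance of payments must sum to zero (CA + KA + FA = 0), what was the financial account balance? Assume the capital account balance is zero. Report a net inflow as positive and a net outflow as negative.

Goods balance = 3196.1 - 1807.2 = 1388.9
Services balance = 753.9 - 1464.2 = -710.3
Trade balance (goods + services) = 1388.9 + (-710.3) = 678.6
Net primary income = 338.4 - 721.3 = -382.9
Net secondary income = -126.8
Current account = 678.6 + (-382.9) + (-126.8) = 168.9
Financial account = -(168.9) = -168.9

-168.9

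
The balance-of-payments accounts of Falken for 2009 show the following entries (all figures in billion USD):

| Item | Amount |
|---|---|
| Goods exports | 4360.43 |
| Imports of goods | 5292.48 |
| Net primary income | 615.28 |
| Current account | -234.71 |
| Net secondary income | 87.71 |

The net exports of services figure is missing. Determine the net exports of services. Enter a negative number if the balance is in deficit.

Current account = goods balance + services balance + net primary income + net secondary income
Sum of the known components = -229.06
Net exports of services = CA - (known components) = -234.71 - (-229.06) = -5.65

-5.65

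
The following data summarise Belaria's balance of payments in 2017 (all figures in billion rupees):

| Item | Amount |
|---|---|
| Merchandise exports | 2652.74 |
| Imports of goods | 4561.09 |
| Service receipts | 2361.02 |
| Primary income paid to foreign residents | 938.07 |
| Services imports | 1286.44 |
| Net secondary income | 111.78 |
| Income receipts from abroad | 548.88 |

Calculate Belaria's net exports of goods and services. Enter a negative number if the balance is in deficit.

Goods balance = 2652.74 - 4561.09 = -1908.35
Services balance = 2361.02 - 1286.44 = 1074.58
Trade balance (goods + services) = -1908.35 + 1074.58 = -833.77

-833.77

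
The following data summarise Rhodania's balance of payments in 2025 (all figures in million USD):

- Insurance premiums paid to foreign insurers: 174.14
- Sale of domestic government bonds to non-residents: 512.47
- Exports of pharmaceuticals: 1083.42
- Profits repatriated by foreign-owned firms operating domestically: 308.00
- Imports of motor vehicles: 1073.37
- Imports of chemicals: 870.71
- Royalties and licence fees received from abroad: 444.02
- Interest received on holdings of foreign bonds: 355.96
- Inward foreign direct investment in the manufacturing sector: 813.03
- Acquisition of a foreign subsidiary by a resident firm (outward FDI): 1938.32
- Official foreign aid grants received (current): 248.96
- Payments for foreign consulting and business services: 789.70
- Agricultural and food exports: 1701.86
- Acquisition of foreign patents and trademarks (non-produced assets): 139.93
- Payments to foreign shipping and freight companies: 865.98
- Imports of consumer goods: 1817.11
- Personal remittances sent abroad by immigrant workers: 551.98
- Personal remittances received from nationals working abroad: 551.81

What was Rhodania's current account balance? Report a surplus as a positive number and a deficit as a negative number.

-2064.96

Goods: -870.71 + 1083.42 - 1073.37 + 1701.86 - 1817.11 = -975.91
Services: -174.14 - 789.70 + 444.02 - 865.98 = -1385.80
Primary income: 355.96 - 308.00 = 47.96
Secondary income: 551.81 + 248.96 - 551.98 = 248.79
Current account = (-975.91) + (-1385.80) + 47.96 + 248.79 = -2064.96
(Excluded from the current account — financial account: sale of domestic government bonds to non-residents 512.47, inward foreign direct investment in the manufacturing sector 813.03, acquisition of a foreign subsidiary by a resident firm (outward FDI) 1938.32; capital account: acquisition of foreign patents and trademarks (non-produced assets) 139.93.)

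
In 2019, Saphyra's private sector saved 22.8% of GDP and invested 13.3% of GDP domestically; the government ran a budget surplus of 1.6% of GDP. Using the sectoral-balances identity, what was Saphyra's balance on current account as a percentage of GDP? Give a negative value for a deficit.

By the sectoral-balances identity, CA = (S_private - I) + (T - G).
Private balance = 22.8 - 13.3 = 9.5
Government balance (T - G) = 1.6
CA = 9.5 + 1.6 = 11.1

11.1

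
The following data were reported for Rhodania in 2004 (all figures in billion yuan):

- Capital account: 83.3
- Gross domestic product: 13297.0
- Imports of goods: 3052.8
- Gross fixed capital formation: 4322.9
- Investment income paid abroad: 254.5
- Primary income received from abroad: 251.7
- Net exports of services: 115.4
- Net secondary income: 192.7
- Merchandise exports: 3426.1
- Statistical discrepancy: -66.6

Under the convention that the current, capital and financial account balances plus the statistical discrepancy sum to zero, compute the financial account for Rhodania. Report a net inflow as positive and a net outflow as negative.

-695.3

Goods balance = 3426.1 - 3052.8 = 373.3
Services balance = 115.4
Trade balance (goods + services) = 373.3 + 115.4 = 488.7
Net primary income = 251.7 - 254.5 = -2.8
Net secondary income = 192.7
Current account = 488.7 + (-2.8) + 192.7 = 678.6
Financial account = -(678.6 + 83.3 + (-66.6)) = -695.3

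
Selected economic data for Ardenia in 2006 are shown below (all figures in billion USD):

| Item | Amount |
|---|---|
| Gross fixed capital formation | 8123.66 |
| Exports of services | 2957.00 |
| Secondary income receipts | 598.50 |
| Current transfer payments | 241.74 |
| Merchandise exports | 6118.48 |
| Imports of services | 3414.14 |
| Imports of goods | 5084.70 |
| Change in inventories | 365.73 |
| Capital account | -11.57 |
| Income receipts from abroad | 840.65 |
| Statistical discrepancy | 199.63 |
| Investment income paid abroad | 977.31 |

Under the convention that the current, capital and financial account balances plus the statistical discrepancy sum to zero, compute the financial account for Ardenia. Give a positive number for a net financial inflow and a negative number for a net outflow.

Goods balance = 6118.48 - 5084.70 = 1033.78
Services balance = 2957.00 - 3414.14 = -457.14
Trade balance (goods + services) = 1033.78 + (-457.14) = 576.64
Net primary income = 840.65 - 977.31 = -136.66
Net secondary income = 598.50 - 241.74 = 356.76
Current account = 576.64 + (-136.66) + 356.76 = 796.74
Financial account = -(796.74 + (-11.57) + 199.63) = -984.80

-984.80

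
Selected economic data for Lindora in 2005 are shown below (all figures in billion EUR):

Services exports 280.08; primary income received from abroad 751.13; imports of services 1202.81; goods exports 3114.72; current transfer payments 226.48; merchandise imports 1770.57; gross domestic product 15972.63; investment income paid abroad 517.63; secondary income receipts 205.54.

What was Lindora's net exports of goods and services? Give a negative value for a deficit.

421.42

Goods balance = 3114.72 - 1770.57 = 1344.15
Services balance = 280.08 - 1202.81 = -922.73
Trade balance (goods + services) = 1344.15 + (-922.73) = 421.42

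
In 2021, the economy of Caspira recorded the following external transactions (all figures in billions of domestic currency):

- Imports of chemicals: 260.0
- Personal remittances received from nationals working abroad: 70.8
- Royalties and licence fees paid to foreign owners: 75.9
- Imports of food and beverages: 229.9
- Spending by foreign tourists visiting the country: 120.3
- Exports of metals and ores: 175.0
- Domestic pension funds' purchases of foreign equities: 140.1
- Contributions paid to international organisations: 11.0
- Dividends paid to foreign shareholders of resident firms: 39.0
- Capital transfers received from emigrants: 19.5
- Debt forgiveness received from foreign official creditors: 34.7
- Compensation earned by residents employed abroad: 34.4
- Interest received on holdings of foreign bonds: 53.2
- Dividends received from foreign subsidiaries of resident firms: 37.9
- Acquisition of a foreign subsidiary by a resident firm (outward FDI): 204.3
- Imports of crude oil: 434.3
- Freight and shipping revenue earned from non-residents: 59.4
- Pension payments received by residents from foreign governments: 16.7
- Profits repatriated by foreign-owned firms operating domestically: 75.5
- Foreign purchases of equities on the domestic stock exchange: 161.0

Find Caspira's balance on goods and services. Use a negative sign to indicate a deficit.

-645.4

Goods: 175.0 - 260.0 - 434.3 - 229.9 = -749.2
Services: 59.4 + 120.3 - 75.9 = 103.8
Trade balance = -749.2 + 103.8 = -645.4
(Excluded from the trade balance — secondary income: personal remittances received from nationals working abroad 70.8, contributions paid to international organisations 11.0, pension payments received by residents from foreign governments 16.7; financial account: domestic pension funds' purchases of foreign equities 140.1, acquisition of a foreign subsidiary by a resident firm (outward FDI) 204.3, foreign purchases of equities on the domestic stock exchange 161.0; primary income: dividends paid to foreign shareholders of resident firms 39.0, compensation earned by residents employed abroad 34.4, interest received on holdings of foreign bonds 53.2, dividends received from foreign subsidiaries of resident firms 37.9, profits repatriated by foreign-owned firms operating domestically 75.5; capital account: capital transfers received from emigrants 19.5, debt forgiveness received from foreign official creditors 34.7.)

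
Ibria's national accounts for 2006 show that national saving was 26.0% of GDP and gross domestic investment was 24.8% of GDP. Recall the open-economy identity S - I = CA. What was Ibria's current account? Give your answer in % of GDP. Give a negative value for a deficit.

1.2

CA = S - I = 26.0 - 24.8 = 1.2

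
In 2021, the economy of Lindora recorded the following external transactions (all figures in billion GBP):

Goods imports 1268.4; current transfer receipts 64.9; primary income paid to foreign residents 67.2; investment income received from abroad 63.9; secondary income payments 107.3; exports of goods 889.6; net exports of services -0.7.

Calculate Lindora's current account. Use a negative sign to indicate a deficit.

-425.2

Goods balance = 889.6 - 1268.4 = -378.8
Services balance = -0.7
Trade balance (goods + services) = -378.8 + (-0.7) = -379.5
Net primary income = 63.9 - 67.2 = -3.3
Net secondary income = 64.9 - 107.3 = -42.4
Current account = -379.5 + (-3.3) + (-42.4) = -425.2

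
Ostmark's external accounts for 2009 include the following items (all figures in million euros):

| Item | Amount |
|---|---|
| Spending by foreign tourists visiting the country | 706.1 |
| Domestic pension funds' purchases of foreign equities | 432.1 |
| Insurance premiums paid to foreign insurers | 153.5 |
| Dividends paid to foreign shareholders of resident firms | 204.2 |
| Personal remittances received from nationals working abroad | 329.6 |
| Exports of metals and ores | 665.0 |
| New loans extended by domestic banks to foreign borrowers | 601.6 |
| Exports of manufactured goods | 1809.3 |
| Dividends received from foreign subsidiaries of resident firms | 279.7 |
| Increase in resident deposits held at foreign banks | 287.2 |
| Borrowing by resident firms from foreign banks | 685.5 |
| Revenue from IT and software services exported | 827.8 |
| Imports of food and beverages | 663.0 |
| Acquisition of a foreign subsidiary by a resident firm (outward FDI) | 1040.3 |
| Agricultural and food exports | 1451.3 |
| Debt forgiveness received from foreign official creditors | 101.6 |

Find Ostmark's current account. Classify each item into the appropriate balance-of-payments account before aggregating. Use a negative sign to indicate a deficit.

5048.1

Goods: 1451.3 + 665.0 + 1809.3 - 663.0 = 3262.6
Services: 706.1 + 827.8 - 153.5 = 1380.4
Primary income: 279.7 - 204.2 = 75.5
Secondary income: 329.6
Current account = 3262.6 + 1380.4 + 75.5 + 329.6 = 5048.1
(Excluded from the current account — financial account: domestic pension funds' purchases of foreign equities 432.1, new loans extended by domestic banks to foreign borrowers 601.6, increase in resident deposits held at foreign banks 287.2, borrowing by resident firms from foreign banks 685.5, acquisition of a foreign subsidiary by a resident firm (outward FDI) 1040.3; capital account: debt forgiveness received from foreign official creditors 101.6.)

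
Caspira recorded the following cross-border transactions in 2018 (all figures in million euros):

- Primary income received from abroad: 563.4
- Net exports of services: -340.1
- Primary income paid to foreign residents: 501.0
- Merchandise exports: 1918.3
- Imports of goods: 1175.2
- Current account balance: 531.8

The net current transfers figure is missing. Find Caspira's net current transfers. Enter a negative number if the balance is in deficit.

66.4

Current account = goods balance + services balance + net primary income + net secondary income
Sum of the known components = 465.4
Net current transfers = CA - (known components) = 531.8 - 465.4 = 66.4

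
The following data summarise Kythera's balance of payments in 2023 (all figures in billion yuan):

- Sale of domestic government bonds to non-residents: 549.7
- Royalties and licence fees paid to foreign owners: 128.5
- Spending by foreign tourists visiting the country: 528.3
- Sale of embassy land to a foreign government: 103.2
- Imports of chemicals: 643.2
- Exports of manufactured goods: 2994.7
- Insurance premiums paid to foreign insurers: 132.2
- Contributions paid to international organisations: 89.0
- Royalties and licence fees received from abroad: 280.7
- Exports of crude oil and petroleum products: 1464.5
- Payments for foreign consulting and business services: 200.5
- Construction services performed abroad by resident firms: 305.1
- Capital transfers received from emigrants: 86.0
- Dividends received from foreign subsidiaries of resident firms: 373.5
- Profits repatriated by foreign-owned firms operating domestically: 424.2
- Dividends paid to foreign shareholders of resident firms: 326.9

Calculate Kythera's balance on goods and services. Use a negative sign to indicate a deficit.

4468.9

Goods: -643.2 + 2994.7 + 1464.5 = 3816.0
Services: -128.5 + 305.1 - 132.2 + 528.3 - 200.5 + 280.7 = 652.9
Trade balance = 3816.0 + 652.9 = 4468.9
(Excluded from the trade balance — financial account: sale of domestic government bonds to non-residents 549.7; capital account: sale of embassy land to a foreign government 103.2, capital transfers received from emigrants 86.0; secondary income: contributions paid to international organisations 89.0; primary income: dividends received from foreign subsidiaries of resident firms 373.5, profits repatriated by foreign-owned firms operating domestically 424.2, dividends paid to foreign shareholders of resident firms 326.9.)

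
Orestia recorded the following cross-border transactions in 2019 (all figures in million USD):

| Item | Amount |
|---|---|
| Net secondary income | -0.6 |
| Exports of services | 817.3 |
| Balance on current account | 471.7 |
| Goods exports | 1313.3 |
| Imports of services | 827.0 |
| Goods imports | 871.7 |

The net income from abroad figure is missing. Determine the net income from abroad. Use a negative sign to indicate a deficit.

40.4

Current account = goods balance + services balance + net primary income + net secondary income
Sum of the known components = 431.3
Net income from abroad = CA - (known components) = 471.7 - 431.3 = 40.4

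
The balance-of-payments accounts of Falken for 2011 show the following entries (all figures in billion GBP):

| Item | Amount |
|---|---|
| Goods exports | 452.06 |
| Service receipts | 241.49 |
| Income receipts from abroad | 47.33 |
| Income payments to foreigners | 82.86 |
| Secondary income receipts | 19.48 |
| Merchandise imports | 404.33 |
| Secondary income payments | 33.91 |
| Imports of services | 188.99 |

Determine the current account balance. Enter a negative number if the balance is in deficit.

Goods balance = 452.06 - 404.33 = 47.73
Services balance = 241.49 - 188.99 = 52.50
Trade balance (goods + services) = 47.73 + 52.50 = 100.23
Net primary income = 47.33 - 82.86 = -35.53
Net secondary income = 19.48 - 33.91 = -14.43
Current account = 100.23 + (-35.53) + (-14.43) = 50.27

50.27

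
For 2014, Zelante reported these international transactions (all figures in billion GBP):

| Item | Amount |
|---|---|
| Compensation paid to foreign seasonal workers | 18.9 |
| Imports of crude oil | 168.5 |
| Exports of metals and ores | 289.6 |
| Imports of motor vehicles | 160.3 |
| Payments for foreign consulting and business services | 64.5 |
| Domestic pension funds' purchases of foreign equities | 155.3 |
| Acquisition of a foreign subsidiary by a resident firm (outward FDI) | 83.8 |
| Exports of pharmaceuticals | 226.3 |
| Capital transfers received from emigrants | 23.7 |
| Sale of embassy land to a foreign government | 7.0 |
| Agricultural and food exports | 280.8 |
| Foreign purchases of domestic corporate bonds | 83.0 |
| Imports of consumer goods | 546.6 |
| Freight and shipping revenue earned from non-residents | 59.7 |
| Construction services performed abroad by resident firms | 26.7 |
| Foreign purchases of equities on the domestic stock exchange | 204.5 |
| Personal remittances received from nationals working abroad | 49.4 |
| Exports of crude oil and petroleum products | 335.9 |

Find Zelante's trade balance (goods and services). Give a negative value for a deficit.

Goods: 289.6 - 160.3 + 226.3 - 168.5 + 335.9 - 546.6 + 280.8 = 257.2
Services: 26.7 + 59.7 - 64.5 = 21.9
Trade balance = 257.2 + 21.9 = 279.1
(Excluded from the trade balance — primary income: compensation paid to foreign seasonal workers 18.9; financial account: domestic pension funds' purchases of foreign equities 155.3, acquisition of a foreign subsidiary by a resident firm (outward FDI) 83.8, foreign purchases of domestic corporate bonds 83.0, foreign purchases of equities on the domestic stock exchange 204.5; capital account: capital transfers received from emigrants 23.7, sale of embassy land to a foreign government 7.0; secondary income: personal remittances received from nationals working abroad 49.4.)

279.1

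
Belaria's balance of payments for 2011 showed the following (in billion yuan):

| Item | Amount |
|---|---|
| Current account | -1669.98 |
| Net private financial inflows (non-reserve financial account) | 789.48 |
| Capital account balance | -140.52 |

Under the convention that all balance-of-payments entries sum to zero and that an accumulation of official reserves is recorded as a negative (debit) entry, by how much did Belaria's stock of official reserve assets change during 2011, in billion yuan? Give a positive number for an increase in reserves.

-1021.02

Official reserve transactions balance = -((-1669.98) + (-140.52) + 789.48) = 1021.02
An accumulation of reserves is recorded as a debit (negative entry), so the change in the stock of reserves is the negative of that balance.
Change in official reserves = -(1021.02) = -1021.02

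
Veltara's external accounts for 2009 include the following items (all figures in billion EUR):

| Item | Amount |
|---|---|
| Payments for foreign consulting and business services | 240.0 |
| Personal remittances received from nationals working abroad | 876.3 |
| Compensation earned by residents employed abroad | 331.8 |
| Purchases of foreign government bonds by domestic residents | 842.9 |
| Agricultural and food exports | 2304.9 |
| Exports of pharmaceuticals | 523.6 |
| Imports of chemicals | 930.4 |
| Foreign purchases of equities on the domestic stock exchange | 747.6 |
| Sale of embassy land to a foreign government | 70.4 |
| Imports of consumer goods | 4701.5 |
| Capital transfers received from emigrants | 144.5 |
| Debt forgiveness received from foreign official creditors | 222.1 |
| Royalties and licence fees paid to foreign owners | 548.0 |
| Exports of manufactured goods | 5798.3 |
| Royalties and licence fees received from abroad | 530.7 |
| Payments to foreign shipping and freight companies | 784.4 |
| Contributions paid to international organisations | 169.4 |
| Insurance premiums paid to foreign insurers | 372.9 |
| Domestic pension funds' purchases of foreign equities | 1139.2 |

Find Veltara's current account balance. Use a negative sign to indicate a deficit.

2619.0

Goods: 523.6 - 4701.5 + 5798.3 - 930.4 + 2304.9 = 2994.9
Services: 530.7 - 372.9 - 548.0 - 240.0 - 784.4 = -1414.6
Primary income: 331.8
Secondary income: -169.4 + 876.3 = 706.9
Current account = 2994.9 + (-1414.6) + 331.8 + 706.9 = 2619.0
(Excluded from the current account — financial account: purchases of foreign government bonds by domestic residents 842.9, foreign purchases of equities on the domestic stock exchange 747.6, domestic pension funds' purchases of foreign equities 1139.2; capital account: sale of embassy land to a foreign government 70.4, capital transfers received from emigrants 144.5, debt forgiveness received from foreign official creditors 222.1.)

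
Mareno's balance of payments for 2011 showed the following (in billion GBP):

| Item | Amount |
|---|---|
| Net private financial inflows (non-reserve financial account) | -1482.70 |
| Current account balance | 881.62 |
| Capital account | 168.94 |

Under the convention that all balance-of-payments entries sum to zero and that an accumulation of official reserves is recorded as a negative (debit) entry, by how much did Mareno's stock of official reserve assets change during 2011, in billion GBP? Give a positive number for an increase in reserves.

-432.14

Official reserve transactions balance = -(881.62 + 168.94 + (-1482.70)) = 432.14
An accumulation of reserves is recorded as a debit (negative entry), so the change in the stock of reserves is the negative of that balance.
Change in official reserves = -(432.14) = -432.14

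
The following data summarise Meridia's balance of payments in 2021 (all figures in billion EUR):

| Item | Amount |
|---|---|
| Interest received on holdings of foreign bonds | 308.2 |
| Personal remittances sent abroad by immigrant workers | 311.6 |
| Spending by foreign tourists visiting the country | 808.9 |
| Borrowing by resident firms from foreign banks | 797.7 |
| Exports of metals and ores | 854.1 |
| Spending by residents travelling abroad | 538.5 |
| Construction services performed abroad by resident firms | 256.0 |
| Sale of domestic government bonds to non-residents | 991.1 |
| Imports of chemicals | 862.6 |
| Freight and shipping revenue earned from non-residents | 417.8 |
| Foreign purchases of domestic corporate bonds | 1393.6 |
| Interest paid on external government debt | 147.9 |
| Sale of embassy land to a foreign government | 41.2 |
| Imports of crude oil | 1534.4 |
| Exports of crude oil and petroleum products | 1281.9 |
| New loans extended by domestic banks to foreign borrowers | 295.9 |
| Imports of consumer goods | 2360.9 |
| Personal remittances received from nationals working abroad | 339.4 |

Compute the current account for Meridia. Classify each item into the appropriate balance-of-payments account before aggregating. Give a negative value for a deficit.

-1489.6

Goods: -2360.9 + 854.1 - 1534.4 + 1281.9 - 862.6 = -2621.9
Services: 808.9 + 256.0 + 417.8 - 538.5 = 944.2
Primary income: 308.2 - 147.9 = 160.3
Secondary income: 339.4 - 311.6 = 27.8
Current account = (-2621.9) + 944.2 + 160.3 + 27.8 = -1489.6
(Excluded from the current account — financial account: borrowing by resident firms from foreign banks 797.7, sale of domestic government bonds to non-residents 991.1, foreign purchases of domestic corporate bonds 1393.6, new loans extended by domestic banks to foreign borrowers 295.9; capital account: sale of embassy land to a foreign government 41.2.)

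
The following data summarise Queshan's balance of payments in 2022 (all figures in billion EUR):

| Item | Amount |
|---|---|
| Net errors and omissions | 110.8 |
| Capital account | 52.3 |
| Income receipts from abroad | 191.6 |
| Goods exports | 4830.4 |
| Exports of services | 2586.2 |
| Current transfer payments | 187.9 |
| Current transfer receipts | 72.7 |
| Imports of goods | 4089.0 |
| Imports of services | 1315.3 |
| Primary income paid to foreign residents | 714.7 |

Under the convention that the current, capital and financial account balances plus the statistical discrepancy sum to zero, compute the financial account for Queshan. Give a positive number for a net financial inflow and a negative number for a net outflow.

-1537.1

Goods balance = 4830.4 - 4089.0 = 741.4
Services balance = 2586.2 - 1315.3 = 1270.9
Trade balance (goods + services) = 741.4 + 1270.9 = 2012.3
Net primary income = 191.6 - 714.7 = -523.1
Net secondary income = 72.7 - 187.9 = -115.2
Current account = 2012.3 + (-523.1) + (-115.2) = 1374.0
Financial account = -(1374.0 + 52.3 + 110.8) = -1537.1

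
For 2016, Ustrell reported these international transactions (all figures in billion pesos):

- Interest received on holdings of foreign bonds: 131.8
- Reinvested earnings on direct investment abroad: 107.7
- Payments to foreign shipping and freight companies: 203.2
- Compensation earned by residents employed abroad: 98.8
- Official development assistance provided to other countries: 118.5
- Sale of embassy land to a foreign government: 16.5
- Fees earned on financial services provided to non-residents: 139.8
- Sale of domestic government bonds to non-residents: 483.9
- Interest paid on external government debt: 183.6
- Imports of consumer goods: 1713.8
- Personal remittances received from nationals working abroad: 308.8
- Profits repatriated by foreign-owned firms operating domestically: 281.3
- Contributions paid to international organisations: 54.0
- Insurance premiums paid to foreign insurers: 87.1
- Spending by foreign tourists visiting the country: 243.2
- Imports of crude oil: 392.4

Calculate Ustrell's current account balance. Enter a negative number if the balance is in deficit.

-2003.8

Goods: -392.4 - 1713.8 = -2106.2
Services: -87.1 - 203.2 + 139.8 + 243.2 = 92.7
Primary income: 131.8 + 107.7 - 183.6 - 281.3 + 98.8 = -126.6
Secondary income: -54.0 + 308.8 - 118.5 = 136.3
Current account = (-2106.2) + 92.7 + (-126.6) + 136.3 = -2003.8
(Excluded from the current account — capital account: sale of embassy land to a foreign government 16.5; financial account: sale of domestic government bonds to non-residents 483.9.)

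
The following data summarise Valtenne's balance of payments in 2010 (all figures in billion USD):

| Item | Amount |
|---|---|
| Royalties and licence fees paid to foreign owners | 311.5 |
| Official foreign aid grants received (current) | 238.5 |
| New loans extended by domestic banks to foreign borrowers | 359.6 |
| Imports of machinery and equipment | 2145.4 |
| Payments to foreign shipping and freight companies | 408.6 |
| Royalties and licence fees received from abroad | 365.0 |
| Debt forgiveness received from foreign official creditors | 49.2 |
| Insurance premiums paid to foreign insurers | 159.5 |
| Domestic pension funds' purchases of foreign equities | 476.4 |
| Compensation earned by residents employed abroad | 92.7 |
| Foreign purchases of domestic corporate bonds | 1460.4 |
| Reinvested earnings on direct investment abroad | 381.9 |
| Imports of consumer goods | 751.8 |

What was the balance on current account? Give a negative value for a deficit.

-2698.7

Goods: -2145.4 - 751.8 = -2897.2
Services: 365.0 - 159.5 - 311.5 - 408.6 = -514.6
Primary income: 92.7 + 381.9 = 474.6
Secondary income: 238.5
Current account = (-2897.2) + (-514.6) + 474.6 + 238.5 = -2698.7
(Excluded from the current account — financial account: new loans extended by domestic banks to foreign borrowers 359.6, domestic pension funds' purchases of foreign equities 476.4, foreign purchases of domestic corporate bonds 1460.4; capital account: debt forgiveness received from foreign official creditors 49.2.)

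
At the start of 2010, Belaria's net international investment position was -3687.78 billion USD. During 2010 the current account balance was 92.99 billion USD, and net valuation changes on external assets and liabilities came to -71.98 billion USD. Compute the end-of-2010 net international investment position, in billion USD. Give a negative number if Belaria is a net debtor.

-3666.77

Change in NIIP = current account + net valuation change = 92.99 + (-71.98) = 21.01
End-of-year NIIP = -3687.78 + 21.01 = -3666.77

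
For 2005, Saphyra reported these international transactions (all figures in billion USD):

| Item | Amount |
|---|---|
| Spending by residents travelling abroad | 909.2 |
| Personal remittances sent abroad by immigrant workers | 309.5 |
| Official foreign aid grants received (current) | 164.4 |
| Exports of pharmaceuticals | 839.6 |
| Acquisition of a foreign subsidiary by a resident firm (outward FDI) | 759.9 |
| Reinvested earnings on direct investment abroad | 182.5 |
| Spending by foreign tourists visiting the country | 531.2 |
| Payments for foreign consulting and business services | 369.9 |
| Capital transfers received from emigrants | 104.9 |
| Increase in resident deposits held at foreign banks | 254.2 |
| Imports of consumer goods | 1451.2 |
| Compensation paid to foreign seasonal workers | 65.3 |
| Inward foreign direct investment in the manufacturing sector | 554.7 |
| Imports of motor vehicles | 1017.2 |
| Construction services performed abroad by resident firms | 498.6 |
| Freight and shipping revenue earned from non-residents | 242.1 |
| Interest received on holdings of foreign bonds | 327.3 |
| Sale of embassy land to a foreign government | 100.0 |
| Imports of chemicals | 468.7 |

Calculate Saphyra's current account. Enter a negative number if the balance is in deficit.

Goods: -1451.2 + 839.6 - 1017.2 - 468.7 = -2097.5
Services: 531.2 + 498.6 - 909.2 - 369.9 + 242.1 = -7.2
Primary income: 182.5 - 65.3 + 327.3 = 444.5
Secondary income: 164.4 - 309.5 = -145.1
Current account = (-2097.5) + (-7.2) + 444.5 + (-145.1) = -1805.3
(Excluded from the current account — financial account: acquisition of a foreign subsidiary by a resident firm (outward FDI) 759.9, increase in resident deposits held at foreign banks 254.2, inward foreign direct investment in the manufacturing sector 554.7; capital account: capital transfers received from emigrants 104.9, sale of embassy land to a foreign government 100.0.)

-1805.3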